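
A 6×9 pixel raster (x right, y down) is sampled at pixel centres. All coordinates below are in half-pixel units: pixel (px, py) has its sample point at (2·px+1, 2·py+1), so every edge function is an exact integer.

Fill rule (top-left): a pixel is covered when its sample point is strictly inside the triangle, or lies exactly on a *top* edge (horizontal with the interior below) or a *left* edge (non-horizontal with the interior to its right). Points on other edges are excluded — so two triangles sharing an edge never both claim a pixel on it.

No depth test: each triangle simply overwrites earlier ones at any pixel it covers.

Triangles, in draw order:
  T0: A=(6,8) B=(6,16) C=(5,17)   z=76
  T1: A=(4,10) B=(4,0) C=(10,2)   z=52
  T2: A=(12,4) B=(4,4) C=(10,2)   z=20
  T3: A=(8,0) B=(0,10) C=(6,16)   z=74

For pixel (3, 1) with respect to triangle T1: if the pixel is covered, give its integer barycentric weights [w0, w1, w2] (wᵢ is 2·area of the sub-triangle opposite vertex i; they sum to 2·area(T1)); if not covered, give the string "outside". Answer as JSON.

T0:
  2·area = 8
  edge (6, 8)→(6, 16): d=(0,8) right/bottom  bias=-1
  edge (6, 16)→(5, 17): d=(-1,1) right/bottom  bias=-1
  edge (5, 17)→(6, 8): d=(1,-9) top-left  bias=+0
    (5,5)@(11, 11): e=[-40,0,48] → ·  [on edge]
    (4,6)@(9, 13): e=[-24,0,32] → ·  [on edge]
    (3,7)@(7, 15): e=[-8,0,16] → ·  [on edge]
    (2,8)@(5, 17): e=[8,0,0] → ·  [on edge]
  covered (0 px):
    · · · · · ·
    · · · · · ·
    · · · · · ·
    · · · · · ·
    · · · · · ·
    · · · · · ·
    · · · · · ·
    · · · · · ·
    · · · · · ·
T1:
  2·area = 60
  edge (4, 10)→(4, 0): d=(0,-10) top-left  bias=+0
  edge (4, 0)→(10, 2): d=(6,2) right/bottom  bias=-1
  edge (10, 2)→(4, 10): d=(-6,8) right/bottom  bias=-1
    (2,0)@(5, 1): e=[10,4,46] → #
    (3,0)@(7, 1): e=[30,0,30] → ·  [on edge]
    (2,1)@(5, 3): e=[10,16,34] → #
    (3,1)@(7, 3): e=[30,12,18] → #
    (4,1)@(9, 3): e=[50,8,2] → #
    (5,1)@(11, 3): e=[70,4,-14] → ·
    (2,2)@(5, 5): e=[10,28,22] → #
    (4,2)@(9, 5): e=[50,20,-10] → ·
    (2,3)@(5, 7): e=[10,40,10] → #
    (3,3)@(7, 7): e=[30,36,-6] → ·
    (2,4)@(5, 9): e=[10,52,-2] → ·
  covered (7 px):
    · · # · · ·
    · · # # # ·
    · · # # · ·
    · · # · · ·
    · · · · · ·
    · · · · · ·
    · · · · · ·
    · · · · · ·
    · · · · · ·
T2:
  2·area = 16
  edge (12, 4)→(4, 4): d=(-8,0) right/bottom  bias=-1
  edge (4, 4)→(10, 2): d=(6,-2) top-left  bias=+0
  edge (10, 2)→(12, 4): d=(2,2) right/bottom  bias=-1
    (4,0)@(9, 1): e=[24,-8,0] → ·  [on edge]
    (3,1)@(7, 3): e=[8,0,8] → #  [on edge]
    (4,1)@(9, 3): e=[8,4,4] → #
    (5,1)@(11, 3): e=[8,8,0] → ·  [on edge]
    (0,2)@(1, 5): e=[-8,0,24] → ·  [on edge]
    (3,2)@(7, 5): e=[-8,12,12] → ·
    (4,2)@(9, 5): e=[-8,16,8] → ·
  covered (2 px):
    · · · · · ·
    · · · # # ·
    · · · · · ·
    · · · · · ·
    · · · · · ·
    · · · · · ·
    · · · · · ·
    · · · · · ·
    · · · · · ·
T3:
  2·area = 108  (B↔C swapped to make it positive)
  edge (8, 0)→(6, 16): d=(-2,16) right/bottom  bias=-1
  edge (6, 16)→(0, 10): d=(-6,-6) top-left  bias=+0
  edge (0, 10)→(8, 0): d=(8,-10) top-left  bias=+0
    (3,1)@(7, 3): e=[10,84,14] → #
    (4,1)@(9, 3): e=[-22,96,34] → ·
    (2,2)@(5, 5): e=[38,60,10] → #
    (4,2)@(9, 5): e=[-26,84,50] → ·
    (1,3)@(3, 7): e=[66,36,6] → #
    (4,3)@(9, 7): e=[-30,72,66] → ·
    (0,4)@(1, 9): e=[94,12,2] → #
    (3,4)@(7, 9): e=[-2,48,62] → ·
    (0,5)@(1, 11): e=[90,0,18] → #  [on edge]
    (3,5)@(7, 11): e=[-6,36,78] → ·
    (0,6)@(1, 13): e=[86,-12,34] → ·
    (1,6)@(3, 13): e=[54,0,54] → #  [on edge]
    (2,7)@(5, 15): e=[18,0,90] → #  [on edge]
    (3,8)@(7, 17): e=[-18,0,126] → ·  [on edge]
  covered (15 px):
    · · · · · ·
    · · · # · ·
    · · # # · ·
    · # # # · ·
    # # # · · ·
    # # # · · ·
    · # # · · ·
    · · # · · ·
    · · · · · ·

Final: [12,18,30]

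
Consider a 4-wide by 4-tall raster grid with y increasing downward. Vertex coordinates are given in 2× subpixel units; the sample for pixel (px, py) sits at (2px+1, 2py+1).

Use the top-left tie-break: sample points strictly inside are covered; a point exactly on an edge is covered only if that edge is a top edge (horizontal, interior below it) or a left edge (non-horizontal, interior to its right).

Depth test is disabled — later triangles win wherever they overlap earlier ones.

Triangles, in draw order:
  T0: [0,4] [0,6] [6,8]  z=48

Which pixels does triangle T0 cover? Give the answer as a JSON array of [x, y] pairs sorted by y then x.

T0:
  2·area = 12  (B↔C swapped to make it positive)
  edge (0, 4)→(6, 8): d=(6,4) right/bottom  bias=-1
  edge (6, 8)→(0, 6): d=(-6,-2) top-left  bias=+0
  edge (0, 6)→(0, 4): d=(0,-2) top-left  bias=+0
    (0,2)@(1, 5): e=[2,8,2] → X
    (1,2)@(3, 5): e=[-6,12,6] → .
    (0,3)@(1, 7): e=[14,-4,2] → .
    (1,3)@(3, 7): e=[6,0,6] → X  [on edge]
    (2,3)@(5, 7): e=[-2,4,10] → .
  covered (2 px):
    . . . .
    . . . .
    X . . .
    . X . .

Answer: [[0,2],[1,3]]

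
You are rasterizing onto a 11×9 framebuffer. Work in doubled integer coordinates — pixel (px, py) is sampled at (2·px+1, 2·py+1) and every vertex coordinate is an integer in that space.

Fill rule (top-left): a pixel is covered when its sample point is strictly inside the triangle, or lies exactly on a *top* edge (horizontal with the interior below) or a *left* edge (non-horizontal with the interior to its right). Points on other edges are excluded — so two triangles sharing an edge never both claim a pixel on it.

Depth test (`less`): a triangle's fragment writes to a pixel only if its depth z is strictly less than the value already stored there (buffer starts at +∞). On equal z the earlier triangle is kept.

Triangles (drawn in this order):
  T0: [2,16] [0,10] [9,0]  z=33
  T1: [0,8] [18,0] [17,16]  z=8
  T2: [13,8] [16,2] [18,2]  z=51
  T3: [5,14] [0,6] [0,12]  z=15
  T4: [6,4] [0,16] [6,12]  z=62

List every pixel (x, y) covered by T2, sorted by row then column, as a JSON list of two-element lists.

T0:
  2·area = 74
  edge (2, 16)→(0, 10): d=(-2,-6) top-left  bias=+0
  edge (0, 10)→(9, 0): d=(9,-10) top-left  bias=+0
  edge (9, 0)→(2, 16): d=(-7,16) right/bottom  bias=-1
    (3,1)@(7, 3): e=[56,7,11] → █
    (4,1)@(9, 3): e=[68,27,-21] → ·
    (2,2)@(5, 5): e=[40,5,29] → █
    (3,2)@(7, 5): e=[52,25,-3] → ·
    (1,3)@(3, 7): e=[24,3,47] → █
    (3,3)@(7, 7): e=[48,43,-17] → ·
    (0,4)@(1, 9): e=[8,1,65] → █
    (3,4)@(7, 9): e=[44,61,-31] → ·
    (0,5)@(1, 11): e=[4,19,51] → █
    (2,5)@(5, 11): e=[28,59,-13] → ·
    (0,6)@(1, 13): e=[0,37,37] → █  [on edge]
    (2,6)@(5, 13): e=[24,77,-27] → ·
  covered (11 px):
    · · · · · · · · · · ·
    · · · █ · · · · · · ·
    · · █ · · · · · · · ·
    · █ █ · · · · · · · ·
    █ █ █ · · · · · · · ·
    █ █ · · · · · · · · ·
    █ █ · · · · · · · · ·
    · · · · · · · · · · ·
    · · · · · · · · · · ·
T1:
  2·area = 280
  edge (0, 8)→(18, 0): d=(18,-8) top-left  bias=+0
  edge (18, 0)→(17, 16): d=(-1,16) right/bottom  bias=-1
  edge (17, 16)→(0, 8): d=(-17,-8) top-left  bias=+0
    (8,0)@(17, 1): e=[10,15,255] → █
    (9,0)@(19, 1): e=[26,-17,271] → ·
    (6,1)@(13, 3): e=[14,77,189] → █
    (7,1)@(15, 3): e=[30,45,205] → █
    (9,1)@(19, 3): e=[62,-19,237] → ·
    (3,2)@(7, 5): e=[2,171,107] → █
    (4,2)@(9, 5): e=[18,139,123] → █
    (5,2)@(11, 5): e=[34,107,139] → █
    (9,2)@(19, 5): e=[98,-21,203] → ·
    (1,3)@(3, 7): e=[6,233,41] → █
    (2,3)@(5, 7): e=[22,201,57] → █
    (9,3)@(19, 7): e=[134,-23,169] → ·
  covered (38 px):
    · · · · · · · · █ · ·
    · · · · · · █ █ █ · ·
    · · · █ █ █ █ █ █ · ·
    · █ █ █ █ █ █ █ █ · ·
    · █ █ █ █ █ █ █ █ · ·
    · · · █ █ █ █ █ █ · ·
    · · · · · █ █ █ █ · ·
    · · · · · · · █ █ · ·
    · · · · · · · · · · ·
T2:
  2·area = 12
  edge (13, 8)→(16, 2): d=(3,-6) top-left  bias=+0
  edge (16, 2)→(18, 2): d=(2,0) top-left  bias=+0
  edge (18, 2)→(13, 8): d=(-5,6) right/bottom  bias=-1
    (8,1)@(17, 3): e=[9,2,1] → █
    (9,1)@(19, 3): e=[21,2,-11] → ·
    (7,2)@(15, 5): e=[3,6,3] → █
    (8,2)@(17, 5): e=[15,6,-9] → ·
    (7,3)@(15, 7): e=[9,10,-7] → ·
  covered (2 px):
    · · · · · · · · · · ·
    · · · · · · · · █ · ·
    · · · · · · · █ · · ·
    · · · · · · · · · · ·
    · · · · · · · · · · ·
    · · · · · · · · · · ·
    · · · · · · · · · · ·
    · · · · · · · · · · ·
    · · · · · · · · · · ·
T3:
  2·area = 30  (B↔C swapped to make it positive)
  edge (5, 14)→(0, 12): d=(-5,-2) top-left  bias=+0
  edge (0, 12)→(0, 6): d=(0,-6) top-left  bias=+0
  edge (0, 6)→(5, 14): d=(5,8) right/bottom  bias=-1
    (0,4)@(1, 9): e=[17,6,7] → █
    (1,4)@(3, 9): e=[21,18,-9] → ·
    (0,5)@(1, 11): e=[7,6,17] → █
    (1,5)@(3, 11): e=[11,18,1] → █
    (2,5)@(5, 11): e=[15,30,-15] → ·
    (0,6)@(1, 13): e=[-3,6,27] → ·
    (1,6)@(3, 13): e=[1,18,11] → █
    (2,6)@(5, 13): e=[5,30,-5] → ·
    (1,7)@(3, 15): e=[-9,18,21] → ·
  covered (4 px):
    · · · · · · · · · · ·
    · · · · · · · · · · ·
    · · · · · · · · · · ·
    · · · · · · · · · · ·
    █ · · · · · · · · · ·
    █ █ · · · · · · · · ·
    · █ · · · · · · · · ·
    · · · · · · · · · · ·
    · · · · · · · · · · ·
T4:
  2·area = 48  (B↔C swapped to make it positive)
  edge (6, 4)→(6, 12): d=(0,8) right/bottom  bias=-1
  edge (6, 12)→(0, 16): d=(-6,4) right/bottom  bias=-1
  edge (0, 16)→(6, 4): d=(6,-12) top-left  bias=+0
    (2,3)@(5, 7): e=[8,34,6] → █
    (3,3)@(7, 7): e=[-8,26,30] → ·
    (2,4)@(5, 9): e=[8,22,18] → █
    (3,4)@(7, 9): e=[-8,14,42] → ·
    (1,5)@(3, 11): e=[24,18,6] → █
    (3,5)@(7, 11): e=[-8,2,54] → ·
    (1,6)@(3, 13): e=[24,6,18] → █
    (2,6)@(5, 13): e=[8,-2,42] → ·
    (0,7)@(1, 15): e=[40,2,6] → █
    (1,7)@(3, 15): e=[24,-6,30] → ·
    (0,8)@(1, 17): e=[40,-10,18] → ·
  covered (6 px):
    · · · · · · · · · · ·
    · · · · · · · · · · ·
    · · · · · · · · · · ·
    · · █ · · · · · · · ·
    · · █ · · · · · · · ·
    · █ █ · · · · · · · ·
    · █ · · · · · · · · ·
    █ · · · · · · · · · ·
    · · · · · · · · · · ·

Result: [[8,1],[7,2]]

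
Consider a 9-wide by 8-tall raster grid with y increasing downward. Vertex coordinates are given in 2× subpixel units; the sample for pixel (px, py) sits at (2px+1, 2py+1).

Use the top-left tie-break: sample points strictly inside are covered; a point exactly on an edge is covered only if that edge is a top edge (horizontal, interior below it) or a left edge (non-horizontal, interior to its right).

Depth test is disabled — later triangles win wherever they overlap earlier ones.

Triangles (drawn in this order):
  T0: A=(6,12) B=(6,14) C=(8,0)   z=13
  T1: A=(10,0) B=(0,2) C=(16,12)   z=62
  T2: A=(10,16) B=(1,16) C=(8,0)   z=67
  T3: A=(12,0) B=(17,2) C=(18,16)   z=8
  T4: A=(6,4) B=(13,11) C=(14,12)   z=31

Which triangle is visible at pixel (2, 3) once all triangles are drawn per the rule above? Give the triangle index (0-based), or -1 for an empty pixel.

T0:
  2·area = 4  (B↔C swapped to make it positive)
  edge (6, 12)→(8, 0): d=(2,-12) top-left  bias=+0
  edge (8, 0)→(6, 14): d=(-2,14) right/bottom  bias=-1
  edge (6, 14)→(6, 12): d=(0,-2) top-left  bias=+0
    (3,3)@(7, 7): e=[2,0,2] → ·  [on edge]
  covered (0 px):
    · · · · · · · · ·
    · · · · · · · · ·
    · · · · · · · · ·
    · · · · · · · · ·
    · · · · · · · · ·
    · · · · · · · · ·
    · · · · · · · · ·
    · · · · · · · · ·
T1:
  2·area = 132  (B↔C swapped to make it positive)
  edge (10, 0)→(16, 12): d=(6,12) right/bottom  bias=-1
  edge (16, 12)→(0, 2): d=(-16,-10) top-left  bias=+0
  edge (0, 2)→(10, 0): d=(10,-2) top-left  bias=+0
    (2,0)@(5, 1): e=[66,66,0] → #  [on edge]
    (3,0)@(7, 1): e=[42,86,4] → #
    (4,0)@(9, 1): e=[18,106,8] → #
    (5,0)@(11, 1): e=[-6,126,12] → ·
    (1,1)@(3, 3): e=[102,14,16] → #
    (5,1)@(11, 3): e=[6,94,32] → #
    (6,1)@(13, 3): e=[-18,114,36] → ·
    (1,2)@(3, 5): e=[114,-18,36] → ·
    (2,2)@(5, 5): e=[90,2,40] → #
    (6,2)@(13, 5): e=[-6,82,56] → ·
    (2,3)@(5, 7): e=[102,-30,60] → ·
    (3,3)@(7, 7): e=[78,-10,64] → ·
  covered (17 px):
    · · # # # · · · ·
    · # # # # # · · ·
    · · # # # # · · ·
    · · · · # # # · ·
    · · · · · · # · ·
    · · · · · · · # ·
    · · · · · · · · ·
    · · · · · · · · ·
T2:
  2·area = 144
  edge (10, 16)→(1, 16): d=(-9,0) right/bottom  bias=-1
  edge (1, 16)→(8, 0): d=(7,-16) top-left  bias=+0
  edge (8, 0)→(10, 16): d=(2,16) right/bottom  bias=-1
    (3,1)@(7, 3): e=[117,5,22] → #
    (4,1)@(9, 3): e=[117,37,-10] → ·
    (3,2)@(7, 5): e=[99,19,26] → #
    (4,2)@(9, 5): e=[99,51,-6] → ·
    (2,3)@(5, 7): e=[81,1,62] → #
    (4,3)@(9, 7): e=[81,65,-2] → ·
    (2,4)@(5, 9): e=[63,15,66] → #
    (4,4)@(9, 9): e=[63,79,2] → #
    (5,4)@(11, 9): e=[63,111,-30] → ·
    (2,5)@(5, 11): e=[45,29,70] → #
    (5,5)@(11, 11): e=[45,125,-26] → ·
    (1,6)@(3, 13): e=[27,11,106] → #
  covered (18 px):
    · · · · · · · · ·
    · · · # · · · · ·
    · · · # · · · · ·
    · · # # · · · · ·
    · · # # # · · · ·
    · · # # # · · · ·
    · # # # # · · · ·
    · # # # # · · · ·
T3:
  2·area = 68
  edge (12, 0)→(17, 2): d=(5,2) right/bottom  bias=-1
  edge (17, 2)→(18, 16): d=(1,14) right/bottom  bias=-1
  edge (18, 16)→(12, 0): d=(-6,-16) top-left  bias=+0
    (6,0)@(13, 1): e=[3,55,10] → #
    (7,0)@(15, 1): e=[-1,27,42] → ·
    (6,1)@(13, 3): e=[13,57,-2] → ·
    (7,1)@(15, 3): e=[9,29,30] → #
    (8,1)@(17, 3): e=[5,1,62] → #
    (7,2)@(15, 5): e=[19,31,18] → #
    (7,3)@(15, 7): e=[29,33,6] → #
    (7,4)@(15, 9): e=[39,35,-6] → ·
    (8,4)@(17, 9): e=[35,7,26] → #
    (8,5)@(17, 11): e=[45,9,14] → #
    (8,6)@(17, 13): e=[55,11,2] → #
    (8,7)@(17, 15): e=[65,13,-10] → ·
  covered (10 px):
    · · · · · · # · ·
    · · · · · · · # #
    · · · · · · · # #
    · · · · · · · # #
    · · · · · · · · #
    · · · · · · · · #
    · · · · · · · · #
    · · · · · · · · ·
T4:
  degenerate (2·area = 0) — covers nothing

Z-buffer (winner per pixel, '.' = empty):
  . . 1 1 1 . 3 . .
  . 1 1 2 1 1 . 3 3
  . . 1 2 1 1 . 3 3
  . . 2 2 1 1 1 3 3
  . . 2 2 2 . 1 . 3
  . . 2 2 2 . . 1 3
  . 2 2 2 2 . . . 3
  . 2 2 2 2 . . . .

Final: 2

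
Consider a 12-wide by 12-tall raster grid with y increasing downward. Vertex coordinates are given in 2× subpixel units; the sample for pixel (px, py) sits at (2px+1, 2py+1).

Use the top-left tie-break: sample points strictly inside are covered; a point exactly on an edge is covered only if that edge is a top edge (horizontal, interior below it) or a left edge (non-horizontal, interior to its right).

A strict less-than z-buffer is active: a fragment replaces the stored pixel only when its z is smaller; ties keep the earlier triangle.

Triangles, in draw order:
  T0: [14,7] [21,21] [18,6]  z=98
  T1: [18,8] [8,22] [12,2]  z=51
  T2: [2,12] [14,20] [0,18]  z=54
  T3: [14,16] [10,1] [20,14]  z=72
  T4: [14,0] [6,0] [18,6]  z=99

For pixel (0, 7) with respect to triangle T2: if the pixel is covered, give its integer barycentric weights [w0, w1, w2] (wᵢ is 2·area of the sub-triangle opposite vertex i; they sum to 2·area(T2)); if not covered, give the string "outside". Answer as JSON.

T0:
  2·area = 63  (B↔C swapped to make it positive)
  edge (14, 7)→(18, 6): d=(4,-1) top-left  bias=+0
  edge (18, 6)→(21, 21): d=(3,15) right/bottom  bias=-1
  edge (21, 21)→(14, 7): d=(-7,-14) top-left  bias=+0
    (5,0)@(11, 1): e=[-27,90,0] → ·  [on edge]
    (8,0)@(17, 1): e=[-21,0,84] → ·  [on edge]
    (6,2)@(13, 5): e=[-9,72,0] → ·  [on edge]
    (7,3)@(15, 7): e=[1,48,14] → █
    (8,3)@(17, 7): e=[3,18,42] → █
    (9,3)@(19, 7): e=[5,-12,70] → ·
    (7,4)@(15, 9): e=[9,54,0] → █  [on edge]
    (9,4)@(19, 9): e=[13,-6,56] → ·
    (7,5)@(15, 11): e=[17,60,-14] → ·
    (8,5)@(17, 11): e=[19,30,14] → █
    (9,5)@(19, 11): e=[21,0,42] → ·  [on edge]
    (8,6)@(17, 13): e=[27,36,0] → █  [on edge]
    (9,8)@(19, 17): e=[45,18,0] → █  [on edge]
    (10,10)@(21, 21): e=[63,0,0] → ·  [on edge]
  covered (9 px):
    · · · · · · · · · · · ·
    · · · · · · · · · · · ·
    · · · · · · · · · · · ·
    · · · · · · · █ █ · · ·
    · · · · · · · █ █ · · ·
    · · · · · · · · █ · · ·
    · · · · · · · · █ █ · ·
    · · · · · · · · · █ · ·
    · · · · · · · · · █ · ·
    · · · · · · · · · · · ·
    · · · · · · · · · · · ·
    · · · · · · · · · · · ·
T1:
  2·area = 144
  edge (18, 8)→(8, 22): d=(-10,14) right/bottom  bias=-1
  edge (8, 22)→(12, 2): d=(4,-20) top-left  bias=+0
  edge (12, 2)→(18, 8): d=(6,6) right/bottom  bias=-1
    (5,0)@(11, 1): e=[168,-24,0] → ·  [on edge]
    (11,0)@(23, 1): e=[0,216,-72] → ·  [on edge]
    (6,1)@(13, 3): e=[120,24,0] → ·  [on edge]
    (6,2)@(13, 5): e=[100,32,12] → █
    (7,2)@(15, 5): e=[72,72,0] → ·  [on edge]
    (5,3)@(11, 7): e=[108,0,36] → █  [on edge]
    (7,3)@(15, 7): e=[52,80,12] → █
    (8,3)@(17, 7): e=[24,120,0] → ·  [on edge]
    (5,4)@(11, 9): e=[88,8,48] → █
    (8,4)@(17, 9): e=[4,128,12] → █
    (9,4)@(19, 9): e=[-24,168,0] → ·  [on edge]
    (5,5)@(11, 11): e=[68,16,60] → █
    (10,5)@(21, 11): e=[-72,216,0] → ·  [on edge]
    (11,6)@(23, 13): e=[-120,264,0] → ·  [on edge]
    (6,7)@(13, 15): e=[0,72,72] → ·  [on edge]
    (4,8)@(9, 17): e=[36,0,108] → █  [on edge]
  covered (17 px):
    · · · · · · · · · · · ·
    · · · · · · · · · · · ·
    · · · · · · █ · · · · ·
    · · · · · █ █ █ · · · ·
    · · · · · █ █ █ █ · · ·
    · · · · · █ █ █ · · · ·
    · · · · · █ █ · · · · ·
    · · · · · █ · · · · · ·
    · · · · █ █ · · · · · ·
    · · · · █ · · · · · · ·
    · · · · · · · · · · · ·
    · · · · · · · · · · · ·
T2:
  2·area = 88
  edge (2, 12)→(14, 20): d=(12,8) right/bottom  bias=-1
  edge (14, 20)→(0, 18): d=(-14,-2) top-left  bias=+0
  edge (0, 18)→(2, 12): d=(2,-6) top-left  bias=+0
    (2,1)@(5, 3): e=[-132,220,0] → ·  [on edge]
    (1,4)@(3, 9): e=[-44,132,0] → ·  [on edge]
    (1,6)@(3, 13): e=[4,76,8] → █
    (2,6)@(5, 13): e=[-12,80,20] → ·
    (0,7)@(1, 15): e=[44,44,0] → █  [on edge]
    (2,7)@(5, 15): e=[12,52,24] → █
    (3,7)@(7, 15): e=[-4,56,36] → ·
    (0,8)@(1, 17): e=[68,16,4] → █
    (3,8)@(7, 17): e=[20,28,40] → █
    (4,8)@(9, 17): e=[4,32,52] → █
    (5,8)@(11, 17): e=[-12,36,64] → ·
    (0,9)@(1, 19): e=[92,-12,8] → ·
    (3,9)@(7, 19): e=[44,0,44] → █  [on edge]
    (10,10)@(21, 21): e=[-44,0,132] → ·  [on edge]
  covered (12 px):
    · · · · · · · · · · · ·
    · · · · · · · · · · · ·
    · · · · · · · · · · · ·
    · · · · · · · · · · · ·
    · · · · · · · · · · · ·
    · · · · · · · · · · · ·
    · █ · · · · · · · · · ·
    █ █ █ · · · · · · · · ·
    █ █ █ █ █ · · · · · · ·
    · · · █ █ █ · · · · · ·
    · · · · · · · · · · · ·
    · · · · · · · · · · · ·
T3:
  2·area = 98
  edge (14, 16)→(10, 1): d=(-4,-15) top-left  bias=+0
  edge (10, 1)→(20, 14): d=(10,13) right/bottom  bias=-1
  edge (20, 14)→(14, 16): d=(-6,2) right/bottom  bias=-1
    (5,1)@(11, 3): e=[7,7,84] → █
    (6,1)@(13, 3): e=[37,-19,80] → ·
    (5,2)@(11, 5): e=[-1,27,72] → ·
    (6,2)@(13, 5): e=[29,1,68] → █
    (7,2)@(15, 5): e=[59,-25,64] → ·
    (6,3)@(13, 7): e=[21,21,56] → █
    (7,3)@(15, 7): e=[51,-5,52] → ·
    (6,4)@(13, 9): e=[13,41,44] → █
    (7,4)@(15, 9): e=[43,15,40] → █
    (8,4)@(17, 9): e=[73,-11,36] → ·
    (6,5)@(13, 11): e=[5,61,32] → █
    (8,5)@(17, 11): e=[65,9,24] → █
    (11,6)@(23, 13): e=[147,-49,0] → ·  [on edge]
    (8,7)@(17, 15): e=[49,49,0] → ·  [on edge]
    (5,8)@(11, 17): e=[-49,147,0] → ·  [on edge]
    (2,9)@(5, 19): e=[-147,245,0] → ·  [on edge]
  covered (12 px):
    · · · · · · · · · · · ·
    · · · · · █ · · · · · ·
    · · · · · · █ · · · · ·
    · · · · · · █ · · · · ·
    · · · · · · █ █ · · · ·
    · · · · · · █ █ █ · · ·
    · · · · · · · █ █ █ · ·
    · · · · · · · █ · · · ·
    · · · · · · · · · · · ·
    · · · · · · · · · · · ·
    · · · · · · · · · · · ·
    · · · · · · · · · · · ·
T4:
  2·area = 48  (B↔C swapped to make it positive)
  edge (14, 0)→(18, 6): d=(4,6) right/bottom  bias=-1
  edge (18, 6)→(6, 0): d=(-12,-6) top-left  bias=+0
  edge (6, 0)→(14, 0): d=(8,0) top-left  bias=+0
    (4,0)@(9, 1): e=[34,6,8] → █
    (5,0)@(11, 1): e=[22,18,8] → █
    (6,0)@(13, 1): e=[10,30,8] → █
    (7,0)@(15, 1): e=[-2,42,8] → ·
    (4,1)@(9, 3): e=[42,-18,24] → ·
    (5,1)@(11, 3): e=[30,-6,24] → ·
    (6,1)@(13, 3): e=[18,6,24] → █
    (7,1)@(15, 3): e=[6,18,24] → █
    (8,1)@(17, 3): e=[-6,30,24] → ·
    (6,2)@(13, 5): e=[26,-18,40] → ·
    (7,2)@(15, 5): e=[14,-6,40] → ·
    (8,2)@(17, 5): e=[2,6,40] → █
  covered (6 px):
    · · · · █ █ █ · · · · ·
    · · · · · · █ █ · · · ·
    · · · · · · · · █ · · ·
    · · · · · · · · · · · ·
    · · · · · · · · · · · ·
    · · · · · · · · · · · ·
    · · · · · · · · · · · ·
    · · · · · · · · · · · ·
    · · · · · · · · · · · ·
    · · · · · · · · · · · ·
    · · · · · · · · · · · ·
    · · · · · · · · · · · ·

Answer: [44,0,44]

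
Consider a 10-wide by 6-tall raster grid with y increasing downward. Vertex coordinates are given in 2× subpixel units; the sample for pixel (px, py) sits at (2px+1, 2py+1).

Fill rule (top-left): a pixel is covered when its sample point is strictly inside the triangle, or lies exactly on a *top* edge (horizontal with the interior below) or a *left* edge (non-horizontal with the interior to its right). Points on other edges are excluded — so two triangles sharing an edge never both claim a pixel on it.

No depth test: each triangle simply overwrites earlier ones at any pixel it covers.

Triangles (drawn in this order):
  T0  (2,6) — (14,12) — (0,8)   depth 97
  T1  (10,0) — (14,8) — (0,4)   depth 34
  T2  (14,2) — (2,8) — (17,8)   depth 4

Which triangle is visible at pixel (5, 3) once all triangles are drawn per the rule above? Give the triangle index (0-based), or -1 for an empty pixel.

T0:
  2·area = 36
  edge (2, 6)→(14, 12): d=(12,6) right/bottom  bias=-1
  edge (14, 12)→(0, 8): d=(-14,-4) top-left  bias=+0
  edge (0, 8)→(2, 6): d=(2,-2) top-left  bias=+0
    (3,0)@(7, 1): e=[-90,126,0] → ·  [on edge]
    (2,1)@(5, 3): e=[-54,90,0] → ·  [on edge]
    (1,2)@(3, 5): e=[-18,54,0] → ·  [on edge]
    (0,3)@(1, 7): e=[18,18,0] → #  [on edge]
    (1,3)@(3, 7): e=[6,26,4] → #
    (2,3)@(5, 7): e=[-6,34,8] → ·
    (0,4)@(1, 9): e=[42,-10,4] → ·
    (1,4)@(3, 9): e=[30,-2,8] → ·
    (2,4)@(5, 9): e=[18,6,12] → #
    (3,4)@(7, 9): e=[6,14,16] → #
    (4,4)@(9, 9): e=[-6,22,20] → ·
    (2,5)@(5, 11): e=[42,-22,16] → ·
  covered (5 px):
    · · · · · · · · · ·
    · · · · · · · · · ·
    · · · · · · · · · ·
    # # · · · · · · · ·
    · · # # · · · · · ·
    · · · · · # · · · ·
T1:
  2·area = 96
  edge (10, 0)→(14, 8): d=(4,8) right/bottom  bias=-1
  edge (14, 8)→(0, 4): d=(-14,-4) top-left  bias=+0
  edge (0, 4)→(10, 0): d=(10,-4) top-left  bias=+0
    (4,0)@(9, 1): e=[12,78,6] → #
    (5,0)@(11, 1): e=[-4,86,14] → ·
    (1,1)@(3, 3): e=[68,26,2] → #
    (2,1)@(5, 3): e=[52,34,10] → #
    (3,1)@(7, 3): e=[36,42,18] → #
    (5,1)@(11, 3): e=[4,58,34] → #
    (6,1)@(13, 3): e=[-12,66,42] → ·
    (1,2)@(3, 5): e=[76,-2,22] → ·
    (2,2)@(5, 5): e=[60,6,30] → #
    (6,2)@(13, 5): e=[-4,38,62] → ·
    (2,3)@(5, 7): e=[68,-22,50] → ·
    (3,3)@(7, 7): e=[52,-14,58] → ·
  covered (12 px):
    · · · · # · · · · ·
    · # # # # # · · · ·
    · · # # # # · · · ·
    · · · · · # # · · ·
    · · · · · · · · · ·
    · · · · · · · · · ·
T2:
  2·area = 90  (B↔C swapped to make it positive)
  edge (14, 2)→(17, 8): d=(3,6) right/bottom  bias=-1
  edge (17, 8)→(2, 8): d=(-15,0) right/bottom  bias=-1
  edge (2, 8)→(14, 2): d=(12,-6) top-left  bias=+0
    (6,1)@(13, 3): e=[9,75,6] → #
    (7,1)@(15, 3): e=[-3,75,18] → ·
    (4,2)@(9, 5): e=[39,45,6] → #
    (5,2)@(11, 5): e=[27,45,18] → #
    (7,2)@(15, 5): e=[3,45,42] → #
    (8,2)@(17, 5): e=[-9,45,54] → ·
    (2,3)@(5, 7): e=[69,15,6] → #
    (3,3)@(7, 7): e=[57,15,18] → #
    (8,3)@(17, 7): e=[-3,15,78] → ·
    (2,4)@(5, 9): e=[75,-15,30] → ·
    (3,4)@(7, 9): e=[63,-15,42] → ·
    (4,4)@(9, 9): e=[51,-15,54] → ·
  covered (11 px):
    · · · · · · · · · ·
    · · · · · · # · · ·
    · · · · # # # # · ·
    · · # # # # # # · ·
    · · · · · · · · · ·
    · · · · · · · · · ·

Z-buffer (winner per pixel, '.' = empty):
  . . . . 1 . . . . .
  . 1 1 1 1 1 2 . . .
  . . 1 1 2 2 2 2 . .
  0 0 2 2 2 2 2 2 . .
  . . 0 0 . . . . . .
  . . . . . 0 . . . .

Result: 2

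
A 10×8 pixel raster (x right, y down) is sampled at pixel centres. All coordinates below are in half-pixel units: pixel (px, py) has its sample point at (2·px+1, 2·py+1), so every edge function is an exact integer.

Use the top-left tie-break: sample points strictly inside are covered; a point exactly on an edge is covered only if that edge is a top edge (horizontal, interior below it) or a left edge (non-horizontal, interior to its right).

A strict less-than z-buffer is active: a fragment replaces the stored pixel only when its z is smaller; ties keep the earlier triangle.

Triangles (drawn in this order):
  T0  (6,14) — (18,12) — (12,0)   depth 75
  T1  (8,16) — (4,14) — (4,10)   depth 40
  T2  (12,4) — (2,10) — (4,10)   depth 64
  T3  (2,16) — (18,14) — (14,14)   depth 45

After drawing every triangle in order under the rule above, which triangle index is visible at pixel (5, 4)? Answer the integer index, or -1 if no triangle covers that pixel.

T0:
  2·area = 156  (B↔C swapped to make it positive)
  edge (6, 14)→(12, 0): d=(6,-14) top-left  bias=+0
  edge (12, 0)→(18, 12): d=(6,12) right/bottom  bias=-1
  edge (18, 12)→(6, 14): d=(-12,2) right/bottom  bias=-1
    (5,1)@(11, 3): e=[4,30,122] → #
    (6,1)@(13, 3): e=[32,6,118] → #
    (7,1)@(15, 3): e=[60,-18,114] → ·
    (5,2)@(11, 5): e=[16,42,98] → #
    (7,2)@(15, 5): e=[72,-6,90] → ·
    (4,3)@(9, 7): e=[0,78,78] → #  [on edge]
    (7,3)@(15, 7): e=[84,6,66] → #
    (8,3)@(17, 7): e=[112,-18,62] → ·
    (4,4)@(9, 9): e=[12,90,54] → #
    (8,4)@(17, 9): e=[124,-6,38] → ·
    (4,5)@(9, 11): e=[24,102,30] → #
    (8,5)@(17, 11): e=[136,6,14] → #
  covered (20 px):
    · · · · · · · · · ·
    · · · · · # # · · ·
    · · · · · # # · · ·
    · · · · # # # # · ·
    · · · · # # # # · ·
    · · · · # # # # # ·
    · · · # # # · · · ·
    · · · · · · · · · ·
T1:
  2·area = 16
  edge (8, 16)→(4, 14): d=(-4,-2) top-left  bias=+0
  edge (4, 14)→(4, 10): d=(0,-4) top-left  bias=+0
  edge (4, 10)→(8, 16): d=(4,6) right/bottom  bias=-1
    (2,6)@(5, 13): e=[6,4,6] → #
    (3,6)@(7, 13): e=[10,12,-6] → ·
    (2,7)@(5, 15): e=[-2,4,14] → ·
    (3,7)@(7, 15): e=[2,12,2] → #
    (4,7)@(9, 15): e=[6,20,-10] → ·
  covered (2 px):
    · · · · · · · · · ·
    · · · · · · · · · ·
    · · · · · · · · · ·
    · · · · · · · · · ·
    · · · · · · · · · ·
    · · · · · · · · · ·
    · · # · · · · · · ·
    · · · # · · · · · ·
T2:
  2·area = 12  (B↔C swapped to make it positive)
  edge (12, 4)→(4, 10): d=(-8,6) right/bottom  bias=-1
  edge (4, 10)→(2, 10): d=(-2,0) right/bottom  bias=-1
  edge (2, 10)→(12, 4): d=(10,-6) top-left  bias=+0
    (8,0)@(17, 1): e=[-6,18,0] → ·  [on edge]
    (3,3)@(7, 7): e=[6,6,0] → #  [on edge]
    (4,3)@(9, 7): e=[-6,6,12] → ·
    (2,4)@(5, 9): e=[2,2,8] → #
    (3,4)@(7, 9): e=[-10,2,20] → ·
    (2,5)@(5, 11): e=[-14,-2,28] → ·
  covered (2 px):
    · · · · · · · · · ·
    · · · · · · · · · ·
    · · · · · · · · · ·
    · · · # · · · · · ·
    · · # · · · · · · ·
    · · · · · · · · · ·
    · · · · · · · · · ·
    · · · · · · · · · ·
T3:
  2·area = 8  (B↔C swapped to make it positive)
  edge (2, 16)→(14, 14): d=(12,-2) top-left  bias=+0
  edge (14, 14)→(18, 14): d=(4,0) top-left  bias=+0
  edge (18, 14)→(2, 16): d=(-16,2) right/bottom  bias=-1
    (4,7)@(9, 15): e=[2,4,2] → #
    (5,7)@(11, 15): e=[6,4,-2] → ·
  covered (1 px):
    · · · · · · · · · ·
    · · · · · · · · · ·
    · · · · · · · · · ·
    · · · · · · · · · ·
    · · · · · · · · · ·
    · · · · · · · · · ·
    · · · · · · · · · ·
    · · · · # · · · · ·

Z-buffer (winner per pixel, '.' = empty):
  . . . . . . . . . .
  . . . . . 0 0 . . .
  . . . . . 0 0 . . .
  . . . 2 0 0 0 0 . .
  . . 2 . 0 0 0 0 . .
  . . . . 0 0 0 0 0 .
  . . 1 0 0 0 . . . .
  . . . 1 3 . . . . .

Result: 0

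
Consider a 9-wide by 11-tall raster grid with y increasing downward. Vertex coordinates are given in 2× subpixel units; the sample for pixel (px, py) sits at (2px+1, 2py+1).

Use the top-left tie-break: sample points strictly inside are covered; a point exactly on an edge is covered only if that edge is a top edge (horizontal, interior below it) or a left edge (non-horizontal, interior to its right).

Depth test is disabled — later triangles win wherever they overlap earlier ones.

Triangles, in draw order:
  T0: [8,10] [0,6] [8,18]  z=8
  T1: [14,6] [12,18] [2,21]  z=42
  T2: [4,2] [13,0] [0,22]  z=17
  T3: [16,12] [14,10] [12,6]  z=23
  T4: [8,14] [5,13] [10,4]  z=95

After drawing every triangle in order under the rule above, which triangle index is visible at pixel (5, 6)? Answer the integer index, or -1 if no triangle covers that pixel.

T0:
  2·area = 64  (B↔C swapped to make it positive)
  edge (8, 10)→(8, 18): d=(0,8) right/bottom  bias=-1
  edge (8, 18)→(0, 6): d=(-8,-12) top-left  bias=+0
  edge (0, 6)→(8, 10): d=(8,4) right/bottom  bias=-1
    (0,3)@(1, 7): e=[56,4,4] → █
    (1,3)@(3, 7): e=[40,28,-4] → ·
    (0,4)@(1, 9): e=[56,-12,20] → ·
    (1,4)@(3, 9): e=[40,12,12] → █
    (2,4)@(5, 9): e=[24,36,4] → █
    (3,4)@(7, 9): e=[8,60,-4] → ·
    (1,5)@(3, 11): e=[40,-4,28] → ·
    (2,5)@(5, 11): e=[24,20,20] → █
    (3,5)@(7, 11): e=[8,44,12] → █
    (4,5)@(9, 11): e=[-8,68,4] → ·
    (2,6)@(5, 13): e=[24,4,36] → █
    (4,6)@(9, 13): e=[-8,52,20] → ·
  covered (8 px):
    · · · · · · · · ·
    · · · · · · · · ·
    · · · · · · · · ·
    █ · · · · · · · ·
    · █ █ · · · · · ·
    · · █ █ · · · · ·
    · · █ █ · · · · ·
    · · · █ · · · · ·
    · · · · · · · · ·
    · · · · · · · · ·
    · · · · · · · · ·
T1:
  2·area = 114
  edge (14, 6)→(12, 18): d=(-2,12) right/bottom  bias=-1
  edge (12, 18)→(2, 21): d=(-10,3) right/bottom  bias=-1
  edge (2, 21)→(14, 6): d=(12,-15) top-left  bias=+0
    (6,4)@(13, 9): e=[6,87,21] → █
    (7,4)@(15, 9): e=[-18,81,51] → ·
    (5,5)@(11, 11): e=[26,73,15] → █
    (7,5)@(15, 11): e=[-22,61,75] → ·
    (4,6)@(9, 13): e=[46,59,9] → █
    (6,6)@(13, 13): e=[-2,47,69] → ·
    (3,7)@(7, 15): e=[66,45,3] → █
    (6,7)@(13, 15): e=[-6,27,93] → ·
    (3,8)@(7, 17): e=[62,25,27] → █
    (6,8)@(13, 17): e=[-10,7,117] → ·
    (2,9)@(5, 19): e=[82,11,21] → █
    (4,9)@(9, 19): e=[34,-1,81] → ·
  covered (13 px):
    · · · · · · · · ·
    · · · · · · · · ·
    · · · · · · · · ·
    · · · · · · · · ·
    · · · · · · █ · ·
    · · · · · █ █ · ·
    · · · · █ █ · · ·
    · · · █ █ █ · · ·
    · · · █ █ █ · · ·
    · · █ █ · · · · ·
    · · · · · · · · ·
T2:
  2·area = 172
  edge (4, 2)→(13, 0): d=(9,-2) top-left  bias=+0
  edge (13, 0)→(0, 22): d=(-13,22) right/bottom  bias=-1
  edge (0, 22)→(4, 2): d=(4,-20) top-left  bias=+0
    (4,0)@(9, 1): e=[1,75,96] → █
    (5,0)@(11, 1): e=[5,31,136] → █
    (6,0)@(13, 1): e=[9,-13,176] → ·
    (2,1)@(5, 3): e=[11,137,24] → █
    (3,1)@(7, 3): e=[15,93,64] → █
    (6,1)@(13, 3): e=[27,-39,184] → ·
    (2,2)@(5, 5): e=[29,111,32] → █
    (5,2)@(11, 5): e=[41,-21,152] → ·
    (1,3)@(3, 7): e=[43,129,0] → █  [on edge]
    (4,3)@(9, 7): e=[55,-3,120] → ·
    (1,4)@(3, 9): e=[61,103,8] → █
    (4,4)@(9, 9): e=[73,-29,128] → ·
    (0,8)@(1, 17): e=[129,43,0] → █  [on edge]
  covered (22 px):
    · · · · █ █ · · ·
    · · █ █ █ █ · · ·
    · · █ █ █ · · · ·
    · █ █ █ · · · · ·
    · █ █ █ · · · · ·
    · █ █ · · · · · ·
    · █ █ · · · · · ·
    · █ · · · · · · ·
    █ · · · · · · · ·
    █ · · · · · · · ·
    · · · · · · · · ·
T3:
  2·area = 4
  edge (16, 12)→(14, 10): d=(-2,-2) top-left  bias=+0
  edge (14, 10)→(12, 6): d=(-2,-4) top-left  bias=+0
  edge (12, 6)→(16, 12): d=(4,6) right/bottom  bias=-1
    (2,0)@(5, 1): e=[0,-18,22] → ·  [on edge]
    (3,1)@(7, 3): e=[0,-14,18] → ·  [on edge]
    (4,2)@(9, 5): e=[0,-10,14] → ·  [on edge]
    (5,3)@(11, 7): e=[0,-6,10] → ·  [on edge]
    (6,4)@(13, 9): e=[0,-2,6] → ·  [on edge]
    (7,5)@(15, 11): e=[0,2,2] → █  [on edge]
    (8,5)@(17, 11): e=[4,10,-10] → ·
    (7,6)@(15, 13): e=[-4,-2,10] → ·
    (8,6)@(17, 13): e=[0,6,-2] → ·  [on edge]
  covered (1 px):
    · · · · · · · · ·
    · · · · · · · · ·
    · · · · · · · · ·
    · · · · · · · · ·
    · · · · · · · · ·
    · · · · · · · █ ·
    · · · · · · · · ·
    · · · · · · · · ·
    · · · · · · · · ·
    · · · · · · · · ·
    · · · · · · · · ·
T4:
  2·area = 32
  edge (8, 14)→(5, 13): d=(-3,-1) top-left  bias=+0
  edge (5, 13)→(10, 4): d=(5,-9) top-left  bias=+0
  edge (10, 4)→(8, 14): d=(-2,10) right/bottom  bias=-1
    (4,3)@(9, 7): e=[22,6,4] → █
    (5,3)@(11, 7): e=[24,24,-16] → ·
    (4,4)@(9, 9): e=[16,16,0] → ·  [on edge]
    (3,5)@(7, 11): e=[8,8,16] → █
    (4,5)@(9, 11): e=[10,26,-4] → ·
    (2,6)@(5, 13): e=[0,0,32] → █  [on edge]
    (4,6)@(9, 13): e=[4,36,-8] → ·
    (2,7)@(5, 15): e=[-6,10,28] → ·
    (3,7)@(7, 15): e=[-4,28,8] → ·
    (5,7)@(11, 15): e=[0,64,-32] → ·  [on edge]
    (8,8)@(17, 17): e=[0,128,-96] → ·  [on edge]
    (3,9)@(7, 19): e=[-16,48,0] → ·  [on edge]
  covered (4 px):
    · · · · · · · · ·
    · · · · · · · · ·
    · · · · · · · · ·
    · · · · █ · · · ·
    · · · · · · · · ·
    · · · █ · · · · ·
    · · █ █ · · · · ·
    · · · · · · · · ·
    · · · · · · · · ·
    · · · · · · · · ·
    · · · · · · · · ·

Z-buffer (winner per pixel, '.' = empty):
  . . . . 2 2 . . .
  . . 2 2 2 2 . . .
  . . 2 2 2 . . . .
  0 2 2 2 4 . . . .
  . 2 2 2 . . 1 . .
  . 2 2 4 . 1 1 3 .
  . 2 4 4 1 1 . . .
  . 2 . 1 1 1 . . .
  2 . . 1 1 1 . . .
  2 . 1 1 . . . . .
  . . . . . . . . .

Final: 1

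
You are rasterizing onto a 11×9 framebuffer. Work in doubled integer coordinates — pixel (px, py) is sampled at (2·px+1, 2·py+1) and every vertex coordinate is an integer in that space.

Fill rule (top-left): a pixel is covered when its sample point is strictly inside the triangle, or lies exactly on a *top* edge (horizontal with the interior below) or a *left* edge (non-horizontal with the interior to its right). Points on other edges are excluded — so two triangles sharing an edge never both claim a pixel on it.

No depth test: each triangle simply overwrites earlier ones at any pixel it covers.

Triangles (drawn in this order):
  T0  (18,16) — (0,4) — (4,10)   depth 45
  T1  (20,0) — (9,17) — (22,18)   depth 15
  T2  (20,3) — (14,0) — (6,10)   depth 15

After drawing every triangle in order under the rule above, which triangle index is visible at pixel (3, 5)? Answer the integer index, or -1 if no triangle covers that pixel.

T0:
  2·area = 60  (B↔C swapped to make it positive)
  edge (18, 16)→(4, 10): d=(-14,-6) top-left  bias=+0
  edge (4, 10)→(0, 4): d=(-4,-6) top-left  bias=+0
  edge (0, 4)→(18, 16): d=(18,12) right/bottom  bias=-1
    (0,2)@(1, 5): e=[52,2,6] → X
    (1,2)@(3, 5): e=[64,14,-18] → .
    (0,3)@(1, 7): e=[24,-6,42] → .
    (1,3)@(3, 7): e=[36,6,18] → X
    (2,3)@(5, 7): e=[48,18,-6] → .
    (1,4)@(3, 9): e=[8,-2,54] → .
    (2,4)@(5, 9): e=[20,10,30] → X
    (3,4)@(7, 9): e=[32,22,6] → X
    (4,4)@(9, 9): e=[44,34,-18] → .
    (2,5)@(5, 11): e=[-8,2,66] → .
    (3,5)@(7, 11): e=[4,14,42] → X
    (4,5)@(9, 11): e=[16,26,18] → X
    (5,6)@(11, 13): e=[0,30,30] → X  [on edge]
  covered (8 px):
    . . . . . . . . . . .
    . . . . . . . . . . .
    X . . . . . . . . . .
    . X . . . . . . . . .
    . . X X . . . . . . .
    . . . X X . . . . . .
    . . . . . X X . . . .
    . . . . . . . . . . .
    . . . . . . . . . . .
T1:
  2·area = 232  (B↔C swapped to make it positive)
  edge (20, 0)→(22, 18): d=(2,18) right/bottom  bias=-1
  edge (22, 18)→(9, 17): d=(-13,-1) top-left  bias=+0
  edge (9, 17)→(20, 0): d=(11,-17) top-left  bias=+0
    (9,1)@(19, 3): e=[24,192,16] → X
    (10,1)@(21, 3): e=[-12,194,50] → .
    (8,2)@(17, 5): e=[64,164,4] → X
    (10,2)@(21, 5): e=[-8,168,72] → .
    (8,3)@(17, 7): e=[68,138,26] → X
    (10,3)@(21, 7): e=[-4,142,94] → .
    (7,4)@(15, 9): e=[108,110,14] → X
    (10,4)@(21, 9): e=[0,116,116] → .  [on edge]
    (6,5)@(13, 11): e=[148,82,2] → X
    (10,5)@(21, 11): e=[4,90,138] → X
    (6,6)@(13, 13): e=[152,56,24] → X
    (5,7)@(11, 15): e=[192,28,12] → X
    (4,8)@(9, 17): e=[232,0,0] → X  [on edge]
  covered (31 px):
    . . . . . . . . . . .
    . . . . . . . . . X .
    . . . . . . . . X X .
    . . . . . . . . X X .
    . . . . . . . X X X .
    . . . . . . X X X X X
    . . . . . . X X X X X
    . . . . . X X X X X X
    . . . . X X X X X X X
T2:
  2·area = 84  (B↔C swapped to make it positive)
  edge (20, 3)→(6, 10): d=(-14,7) right/bottom  bias=-1
  edge (6, 10)→(14, 0): d=(8,-10) top-left  bias=+0
  edge (14, 0)→(20, 3): d=(6,3) right/bottom  bias=-1
    (7,0)@(15, 1): e=[63,18,3] → X
    (8,0)@(17, 1): e=[49,38,-3] → .
    (6,1)@(13, 3): e=[49,14,21] → X
    (8,1)@(17, 3): e=[21,54,9] → X
    (9,1)@(19, 3): e=[7,74,3] → X
    (10,1)@(21, 3): e=[-7,94,-3] → .
    (5,2)@(11, 5): e=[35,10,39] → X
    (8,2)@(17, 5): e=[-7,70,21] → .
    (9,2)@(19, 5): e=[-21,90,15] → .
    (4,3)@(9, 7): e=[21,6,57] → X
    (6,3)@(13, 7): e=[-7,46,45] → .
    (7,3)@(15, 7): e=[-21,66,39] → .
  covered (11 px):
    . . . . . . . X . . .
    . . . . . . X X X X .
    . . . . . X X X . . .
    . . . . X X . . . . .
    . . . X . . . . . . .
    . . . . . . . . . . .
    . . . . . . . . . . .
    . . . . . . . . . . .
    . . . . . . . . . . .

Z-buffer (winner per pixel, '.' = empty):
  . . . . . . . 2 . . .
  . . . . . . 2 2 2 2 .
  0 . . . . 2 2 2 1 1 .
  . 0 . . 2 2 . . 1 1 .
  . . 0 2 . . . 1 1 1 .
  . . . 0 0 . 1 1 1 1 1
  . . . . . 0 1 1 1 1 1
  . . . . . 1 1 1 1 1 1
  . . . . 1 1 1 1 1 1 1

Final: 0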